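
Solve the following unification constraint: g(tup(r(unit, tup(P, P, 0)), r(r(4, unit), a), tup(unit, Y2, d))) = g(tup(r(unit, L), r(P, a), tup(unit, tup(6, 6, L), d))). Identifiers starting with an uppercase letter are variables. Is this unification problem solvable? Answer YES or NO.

YES

Decompose g/1: tup(r(unit, tup(P, P, 0)), r(r(4, unit), a), tup(unit, Y2, d)) = tup(r(unit, L), r(P, a), tup(unit, tup(6, 6, L), d)).
Decompose tup/3: r(unit, tup(P, P, 0)) = r(unit, L),  r(r(4, unit), a) = r(P, a),  tup(unit, Y2, d) = tup(unit, tup(6, 6, L), d).
Decompose r/2: unit = unit,  tup(P, P, 0) = L.
Delete trivial equation unit = unit.
Bind L := tup(P, P, 0); substituting into the one remaining equation that mentions L gives: tup(unit, Y2, d) = tup(unit, tup(6, 6, tup(P, P, 0)), d).
Decompose r/2: r(4, unit) = P,  a = a.
Bind P := r(4, unit); substituting into the one remaining equation that mentions P gives: tup(unit, Y2, d) = tup(unit, tup(6, 6, tup(r(4, unit), r(4, unit), 0)), d). Substituting into the earlier binding gives L := tup(r(4, unit), r(4, unit), 0).
Delete trivial equation a = a.
Decompose tup/3: unit = unit,  Y2 = tup(6, 6, tup(r(4, unit), r(4, unit), 0)),  d = d.
Delete trivial equation unit = unit.
Bind Y2 := tup(6, 6, tup(r(4, unit), r(4, unit), 0)); no other remaining equation mentions Y2.
Delete trivial equation d = d.
No equations remain and no clash or occurs-check failure arose, so a unifier exists.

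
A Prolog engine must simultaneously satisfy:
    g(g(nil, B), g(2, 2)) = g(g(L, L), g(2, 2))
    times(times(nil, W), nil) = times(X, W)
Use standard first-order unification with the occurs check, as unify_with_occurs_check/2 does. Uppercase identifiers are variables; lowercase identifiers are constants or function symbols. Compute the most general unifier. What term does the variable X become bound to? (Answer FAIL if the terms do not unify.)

Decompose g/2: g(nil, B) = g(L, L),  g(2, 2) = g(2, 2).
Decompose g/2: nil = L,  B = L.
Bind L := nil; substituting into the one remaining equation that mentions L gives: B = nil.
Bind B := nil; no other remaining equation mentions B.
Delete trivial equation g(2, 2) = g(2, 2).
Decompose times/2: times(nil, W) = X,  nil = W.
Bind X := times(nil, W); no other remaining equation mentions X.
Bind W := nil. Substituting into the earlier binding gives X := times(nil, nil).
MGU = { L ↦ nil, B ↦ nil, X ↦ times(nil, nil), W ↦ nil }, so X ↦ times(nil, nil).

times(nil, nil)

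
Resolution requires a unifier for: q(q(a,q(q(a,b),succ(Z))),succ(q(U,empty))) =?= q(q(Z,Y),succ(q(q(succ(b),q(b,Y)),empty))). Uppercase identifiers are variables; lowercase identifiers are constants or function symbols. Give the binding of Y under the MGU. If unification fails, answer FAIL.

q(q(a,b),succ(a))

Decompose q/2: q(a,q(q(a,b),succ(Z))) =?= q(Z,Y),  succ(q(U,empty)) =?= succ(q(q(succ(b),q(b,Y)),empty)).
Decompose q/2: a =?= Z,  q(q(a,b),succ(Z)) =?= Y.
Bind Z := a; substituting into the one remaining equation that mentions Z gives: q(q(a,b),succ(a)) =?= Y.
Bind Y := q(q(a,b),succ(a)); substituting into the remaining equation gives: succ(q(U,empty)) =?= succ(q(q(succ(b),q(b,q(q(a,b),succ(a)))),empty)).
Decompose succ/1: q(U,empty) =?= q(q(succ(b),q(b,q(q(a,b),succ(a)))),empty).
Decompose q/2: U =?= q(succ(b),q(b,q(q(a,b),succ(a)))),  empty =?= empty.
Bind U := q(succ(b),q(b,q(q(a,b),succ(a)))); no other remaining equation mentions U.
Delete trivial equation empty =?= empty.
MGU = { Z -> a, Y -> q(q(a,b),succ(a)), U -> q(succ(b),q(b,q(q(a,b),succ(a)))) }, so Y -> q(q(a,b),succ(a)).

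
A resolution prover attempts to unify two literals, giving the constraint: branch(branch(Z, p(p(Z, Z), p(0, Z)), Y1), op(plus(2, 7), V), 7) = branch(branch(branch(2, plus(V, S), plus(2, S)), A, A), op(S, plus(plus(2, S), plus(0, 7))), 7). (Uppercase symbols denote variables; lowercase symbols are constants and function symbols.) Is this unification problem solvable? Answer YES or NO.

Decompose branch/3: branch(Z, p(p(Z, Z), p(0, Z)), Y1) = branch(branch(2, plus(V, S), plus(2, S)), A, A),  op(plus(2, 7), V) = op(S, plus(plus(2, S), plus(0, 7))),  7 = 7.
Decompose branch/3: Z = branch(2, plus(V, S), plus(2, S)),  p(p(Z, Z), p(0, Z)) = A,  Y1 = A.
Bind Z := branch(2, plus(V, S), plus(2, S)); substituting into the one remaining equation that mentions Z gives: p(p(branch(2, plus(V, S), plus(2, S)), branch(2, plus(V, S), plus(2, S))), p(0, branch(2, plus(V, S), plus(2, S)))) = A.
Bind A := p(p(branch(2, plus(V, S), plus(2, S)), branch(2, plus(V, S), plus(2, S))), p(0, branch(2, plus(V, S), plus(2, S)))); substituting into the one remaining equation that mentions A gives: Y1 = p(p(branch(2, plus(V, S), plus(2, S)), branch(2, plus(V, S), plus(2, S))), p(0, branch(2, plus(V, S), plus(2, S)))).
Bind Y1 := p(p(branch(2, plus(V, S), plus(2, S)), branch(2, plus(V, S), plus(2, S))), p(0, branch(2, plus(V, S), plus(2, S)))); no other remaining equation mentions Y1.
Decompose op/2: plus(2, 7) = S,  V = plus(plus(2, S), plus(0, 7)).
Bind S := plus(2, 7); substituting into the one remaining equation that mentions S gives: V = plus(plus(2, plus(2, 7)), plus(0, 7)). Substituting into the earlier bindings gives Z := branch(2, plus(V, plus(2, 7)), plus(2, plus(2, 7))), A := p(p(branch(2, plus(V, plus(2, 7)), plus(2, plus(2, 7))), branch(2, plus(V, plus(2, 7)), plus(2, plus(2, 7)))), p(0, branch(2, plus(V, plus(2, 7)), plus(2, plus(2, 7))))), Y1 := p(p(branch(2, plus(V, plus(2, 7)), plus(2, plus(2, 7))), branch(2, plus(V, plus(2, 7)), plus(2, plus(2, 7)))), p(0, branch(2, plus(V, plus(2, 7)), plus(2, plus(2, 7))))).
Bind V := plus(plus(2, plus(2, 7)), plus(0, 7)); no other remaining equation mentions V. Substituting into the earlier bindings gives Z := branch(2, plus(plus(plus(2, plus(2, 7)), plus(0, 7)), plus(2, 7)), plus(2, plus(2, 7))), A := p(p(branch(2, plus(plus(plus(2, plus(2, 7)), plus(0, 7)), plus(2, 7)), plus(2, plus(2, 7))), branch(2, plus(plus(plus(2, plus(2, 7)), plus(0, 7)), plus(2, 7)), plus(2, plus(2, 7)))), p(0, branch(2, plus(plus(plus(2, plus(2, 7)), plus(0, 7)), plus(2, 7)), plus(2, plus(2, 7))))), Y1 := p(p(branch(2, plus(plus(plus(2, plus(2, 7)), plus(0, 7)), plus(2, 7)), plus(2, plus(2, 7))), branch(2, plus(plus(plus(2, plus(2, 7)), plus(0, 7)), plus(2, 7)), plus(2, plus(2, 7)))), p(0, branch(2, plus(plus(plus(2, plus(2, 7)), plus(0, 7)), plus(2, 7)), plus(2, plus(2, 7))))).
Delete trivial equation 7 = 7.
No equations remain and no clash or occurs-check failure arose, so a unifier exists.

YES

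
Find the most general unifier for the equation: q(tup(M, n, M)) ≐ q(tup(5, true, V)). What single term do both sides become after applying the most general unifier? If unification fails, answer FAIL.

FAIL

Decompose q/1: tup(M, n, M) ≐ tup(5, true, V).
Decompose tup/3: M ≐ 5,  n ≐ true,  M ≐ V.
Bind M := 5; substituting into the one remaining equation that mentions M gives: 5 ≐ V.
Clash: constants n and true differ; no unifier exists.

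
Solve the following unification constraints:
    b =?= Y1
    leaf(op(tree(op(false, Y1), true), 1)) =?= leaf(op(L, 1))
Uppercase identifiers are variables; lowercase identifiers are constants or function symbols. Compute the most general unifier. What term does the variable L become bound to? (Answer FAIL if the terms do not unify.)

Bind Y1 := b; substituting into the remaining equation gives: leaf(op(tree(op(false, b), true), 1)) =?= leaf(op(L, 1)).
Decompose leaf/1: op(tree(op(false, b), true), 1) =?= op(L, 1).
Decompose op/2: tree(op(false, b), true) =?= L,  1 =?= 1.
Bind L := tree(op(false, b), true); no other remaining equation mentions L.
Delete trivial equation 1 =?= 1.
MGU = { Y1 ↦ b, L ↦ tree(op(false, b), true) }, so L ↦ tree(op(false, b), true).

tree(op(false, b), true)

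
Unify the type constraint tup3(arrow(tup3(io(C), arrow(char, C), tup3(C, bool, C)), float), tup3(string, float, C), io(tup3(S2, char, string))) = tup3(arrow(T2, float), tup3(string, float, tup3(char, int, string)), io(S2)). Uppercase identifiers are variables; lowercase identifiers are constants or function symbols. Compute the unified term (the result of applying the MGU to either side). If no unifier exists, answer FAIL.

Decompose tup3/3: arrow(tup3(io(C), arrow(char, C), tup3(C, bool, C)), float) = arrow(T2, float),  tup3(string, float, C) = tup3(string, float, tup3(char, int, string)),  io(tup3(S2, char, string)) = io(S2).
Decompose arrow/2: tup3(io(C), arrow(char, C), tup3(C, bool, C)) = T2,  float = float.
Bind T2 := tup3(io(C), arrow(char, C), tup3(C, bool, C)); no other remaining equation mentions T2.
Delete trivial equation float = float.
Decompose tup3/3: string = string,  float = float,  C = tup3(char, int, string).
Delete trivial equation string = string.
Delete trivial equation float = float.
Bind C := tup3(char, int, string); no other remaining equation mentions C. Substituting into the earlier binding gives T2 := tup3(io(tup3(char, int, string)), arrow(char, tup3(char, int, string)), tup3(tup3(char, int, string), bool, tup3(char, int, string))).
Decompose io/1: tup3(S2, char, string) = S2.
Occurs check fails: S2 occurs in tup3(S2, char, string); the equation S2 = tup3(S2, char, string) has no finite solution.

FAIL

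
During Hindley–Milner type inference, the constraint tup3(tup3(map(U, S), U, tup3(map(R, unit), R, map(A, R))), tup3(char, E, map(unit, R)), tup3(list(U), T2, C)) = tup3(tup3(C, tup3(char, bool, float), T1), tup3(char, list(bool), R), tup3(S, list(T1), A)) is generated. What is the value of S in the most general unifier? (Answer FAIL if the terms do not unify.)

FAIL

Decompose tup3/3: tup3(map(U, S), U, tup3(map(R, unit), R, map(A, R))) = tup3(C, tup3(char, bool, float), T1),  tup3(char, E, map(unit, R)) = tup3(char, list(bool), R),  tup3(list(U), T2, C) = tup3(S, list(T1), A).
Decompose tup3/3: map(U, S) = C,  U = tup3(char, bool, float),  tup3(map(R, unit), R, map(A, R)) = T1.
Bind C := map(U, S); substituting into the one remaining equation that mentions C gives: tup3(list(U), T2, map(U, S)) = tup3(S, list(T1), A).
Bind U := tup3(char, bool, float); substituting into the one remaining equation that mentions U gives: tup3(list(tup3(char, bool, float)), T2, map(tup3(char, bool, float), S)) = tup3(S, list(T1), A). Substituting into the earlier binding gives C := map(tup3(char, bool, float), S).
Bind T1 := tup3(map(R, unit), R, map(A, R)); substituting into the one remaining equation that mentions T1 gives: tup3(list(tup3(char, bool, float)), T2, map(tup3(char, bool, float), S)) = tup3(S, list(tup3(map(R, unit), R, map(A, R))), A).
Decompose tup3/3: char = char,  E = list(bool),  map(unit, R) = R.
Delete trivial equation char = char.
Bind E := list(bool); no other remaining equation mentions E.
Occurs check fails: R occurs in map(unit, R); the equation R = map(unit, R) has no finite solution.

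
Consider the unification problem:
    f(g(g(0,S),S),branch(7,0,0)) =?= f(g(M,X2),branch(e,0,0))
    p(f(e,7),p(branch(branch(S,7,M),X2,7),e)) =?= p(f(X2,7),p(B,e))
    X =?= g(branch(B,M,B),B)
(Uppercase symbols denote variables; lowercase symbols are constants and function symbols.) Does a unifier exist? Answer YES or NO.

NO

Decompose f/2: g(g(0,S),S) =?= g(M,X2),  branch(7,0,0) =?= branch(e,0,0).
Decompose g/2: g(0,S) =?= M,  S =?= X2.
Bind M := g(0,S); substituting into the 2 remaining equations that mention M gives: p(f(e,7),p(branch(branch(S,7,g(0,S)),X2,7),e)) =?= p(f(X2,7),p(B,e)),  X =?= g(branch(B,g(0,S),B),B).
Bind S := X2; substituting into the 2 remaining equations that mention S gives: p(f(e,7),p(branch(branch(X2,7,g(0,X2)),X2,7),e)) =?= p(f(X2,7),p(B,e)),  X =?= g(branch(B,g(0,X2),B),B). Substituting into the earlier binding gives M := g(0,X2).
Decompose branch/3: 7 =?= e,  0 =?= 0,  0 =?= 0.
Clash: constants 7 and e differ; no unifier exists.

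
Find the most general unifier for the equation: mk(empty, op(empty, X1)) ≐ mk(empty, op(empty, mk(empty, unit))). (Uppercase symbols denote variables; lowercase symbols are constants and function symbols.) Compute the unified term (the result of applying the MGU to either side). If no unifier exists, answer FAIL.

mk(empty, op(empty, mk(empty, unit)))

Decompose mk/2: empty ≐ empty,  op(empty, X1) ≐ op(empty, mk(empty, unit)).
Delete trivial equation empty ≐ empty.
Decompose op/2: empty ≐ empty,  X1 ≐ mk(empty, unit).
Delete trivial equation empty ≐ empty.
Bind X1 := mk(empty, unit).
Applying the MGU to either side gives mk(empty, op(empty, mk(empty, unit))).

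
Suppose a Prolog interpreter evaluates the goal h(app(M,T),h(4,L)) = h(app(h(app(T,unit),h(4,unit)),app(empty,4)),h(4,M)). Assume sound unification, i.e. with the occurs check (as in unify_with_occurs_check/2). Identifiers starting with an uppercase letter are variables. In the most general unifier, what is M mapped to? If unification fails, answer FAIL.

h(app(app(empty,4),unit),h(4,unit))

Decompose h/2: app(M,T) = app(h(app(T,unit),h(4,unit)),app(empty,4)),  h(4,L) = h(4,M).
Decompose app/2: M = h(app(T,unit),h(4,unit)),  T = app(empty,4).
Bind M := h(app(T,unit),h(4,unit)); substituting into the one remaining equation that mentions M gives: h(4,L) = h(4,h(app(T,unit),h(4,unit))).
Bind T := app(empty,4); substituting into the remaining equation gives: h(4,L) = h(4,h(app(app(empty,4),unit),h(4,unit))). Substituting into the earlier binding gives M := h(app(app(empty,4),unit),h(4,unit)).
Decompose h/2: 4 = 4,  L = h(app(app(empty,4),unit),h(4,unit)).
Delete trivial equation 4 = 4.
Bind L := h(app(app(empty,4),unit),h(4,unit)).
MGU = { M ↦ h(app(app(empty,4),unit),h(4,unit)), T ↦ app(empty,4), L ↦ h(app(app(empty,4),unit),h(4,unit)) }, so M ↦ h(app(app(empty,4),unit),h(4,unit)).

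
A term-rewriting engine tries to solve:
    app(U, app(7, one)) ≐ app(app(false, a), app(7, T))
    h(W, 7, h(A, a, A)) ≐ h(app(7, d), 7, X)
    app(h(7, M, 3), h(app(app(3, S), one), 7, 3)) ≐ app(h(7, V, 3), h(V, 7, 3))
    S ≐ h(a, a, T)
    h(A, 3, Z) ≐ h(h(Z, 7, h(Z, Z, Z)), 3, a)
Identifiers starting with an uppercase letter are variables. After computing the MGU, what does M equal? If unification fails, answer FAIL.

Decompose app/2: U ≐ app(false, a),  app(7, one) ≐ app(7, T).
Bind U := app(false, a); no other remaining equation mentions U.
Decompose app/2: 7 ≐ 7,  one ≐ T.
Delete trivial equation 7 ≐ 7.
Bind T := one; substituting into the one remaining equation that mentions T gives: S ≐ h(a, a, one).
Decompose h/3: W ≐ app(7, d),  7 ≐ 7,  h(A, a, A) ≐ X.
Bind W := app(7, d); no other remaining equation mentions W.
Delete trivial equation 7 ≐ 7.
Bind X := h(A, a, A); no other remaining equation mentions X.
Decompose app/2: h(7, M, 3) ≐ h(7, V, 3),  h(app(app(3, S), one), 7, 3) ≐ h(V, 7, 3).
Decompose h/3: 7 ≐ 7,  M ≐ V,  3 ≐ 3.
Delete trivial equation 7 ≐ 7.
Bind M := V; no other remaining equation mentions M.
Delete trivial equation 3 ≐ 3.
Decompose h/3: app(app(3, S), one) ≐ V,  7 ≐ 7,  3 ≐ 3.
Bind V := app(app(3, S), one); no other remaining equation mentions V. Substituting into the earlier binding gives M := app(app(3, S), one).
Delete trivial equation 7 ≐ 7.
Delete trivial equation 3 ≐ 3.
Bind S := h(a, a, one); no other remaining equation mentions S. Substituting into the earlier bindings gives M := app(app(3, h(a, a, one)), one), V := app(app(3, h(a, a, one)), one).
Decompose h/3: A ≐ h(Z, 7, h(Z, Z, Z)),  3 ≐ 3,  Z ≐ a.
Bind A := h(Z, 7, h(Z, Z, Z)); no other remaining equation mentions A. Substituting into the earlier binding gives X := h(h(Z, 7, h(Z, Z, Z)), a, h(Z, 7, h(Z, Z, Z))).
Delete trivial equation 3 ≐ 3.
Bind Z := a. Substituting into the earlier bindings gives X := h(h(a, 7, h(a, a, a)), a, h(a, 7, h(a, a, a))), A := h(a, 7, h(a, a, a)).
MGU = { U -> app(false, a), T -> one, W -> app(7, d), X -> h(h(a, 7, h(a, a, a)), a, h(a, 7, h(a, a, a))), M -> app(app(3, h(a, a, one)), one), V -> app(app(3, h(a, a, one)), one), S -> h(a, a, one), A -> h(a, 7, h(a, a, a)), Z -> a }, so M -> app(app(3, h(a, a, one)), one).

app(app(3, h(a, a, one)), one)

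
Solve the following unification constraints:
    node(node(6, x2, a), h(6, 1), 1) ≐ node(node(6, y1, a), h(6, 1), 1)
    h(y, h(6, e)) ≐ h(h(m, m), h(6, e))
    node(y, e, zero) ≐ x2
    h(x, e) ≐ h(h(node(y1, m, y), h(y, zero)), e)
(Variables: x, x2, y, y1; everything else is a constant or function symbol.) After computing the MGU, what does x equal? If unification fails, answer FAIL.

h(node(node(h(m, m), e, zero), m, h(m, m)), h(h(m, m), zero))

Decompose node/3: node(6, x2, a) ≐ node(6, y1, a),  h(6, 1) ≐ h(6, 1),  1 ≐ 1.
Decompose node/3: 6 ≐ 6,  x2 ≐ y1,  a ≐ a.
Delete trivial equation 6 ≐ 6.
Bind x2 := y1; substituting into the one remaining equation that mentions x2 gives: node(y, e, zero) ≐ y1.
Delete trivial equation a ≐ a.
Delete trivial equation h(6, 1) ≐ h(6, 1).
Delete trivial equation 1 ≐ 1.
Decompose h/2: y ≐ h(m, m),  h(6, e) ≐ h(6, e).
Bind y := h(m, m); substituting into the 2 remaining equations that mention y gives: node(h(m, m), e, zero) ≐ y1,  h(x, e) ≐ h(h(node(y1, m, h(m, m)), h(h(m, m), zero)), e).
Delete trivial equation h(6, e) ≐ h(6, e).
Bind y1 := node(h(m, m), e, zero); substituting into the remaining equation gives: h(x, e) ≐ h(h(node(node(h(m, m), e, zero), m, h(m, m)), h(h(m, m), zero)), e). Substituting into the earlier binding gives x2 := node(h(m, m), e, zero).
Decompose h/2: x ≐ h(node(node(h(m, m), e, zero), m, h(m, m)), h(h(m, m), zero)),  e ≐ e.
Bind x := h(node(node(h(m, m), e, zero), m, h(m, m)), h(h(m, m), zero)); no other remaining equation mentions x.
Delete trivial equation e ≐ e.
MGU = { x2 ↦ node(h(m, m), e, zero), y ↦ h(m, m), y1 ↦ node(h(m, m), e, zero), x ↦ h(node(node(h(m, m), e, zero), m, h(m, m)), h(h(m, m), zero)) }, so x ↦ h(node(node(h(m, m), e, zero), m, h(m, m)), h(h(m, m), zero)).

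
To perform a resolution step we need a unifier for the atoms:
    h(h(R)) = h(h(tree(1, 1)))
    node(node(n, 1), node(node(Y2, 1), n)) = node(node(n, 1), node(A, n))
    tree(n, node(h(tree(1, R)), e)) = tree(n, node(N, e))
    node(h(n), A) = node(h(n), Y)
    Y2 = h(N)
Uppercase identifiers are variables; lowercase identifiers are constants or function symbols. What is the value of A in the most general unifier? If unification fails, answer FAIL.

node(h(h(tree(1, tree(1, 1)))), 1)

Decompose h/1: h(R) = h(tree(1, 1)).
Decompose h/1: R = tree(1, 1).
Bind R := tree(1, 1); substituting into the one remaining equation that mentions R gives: tree(n, node(h(tree(1, tree(1, 1))), e)) = tree(n, node(N, e)).
Decompose node/2: node(n, 1) = node(n, 1),  node(node(Y2, 1), n) = node(A, n).
Delete trivial equation node(n, 1) = node(n, 1).
Decompose node/2: node(Y2, 1) = A,  n = n.
Bind A := node(Y2, 1); substituting into the one remaining equation that mentions A gives: node(h(n), node(Y2, 1)) = node(h(n), Y).
Delete trivial equation n = n.
Decompose tree/2: n = n,  node(h(tree(1, tree(1, 1))), e) = node(N, e).
Delete trivial equation n = n.
Decompose node/2: h(tree(1, tree(1, 1))) = N,  e = e.
Bind N := h(tree(1, tree(1, 1))); substituting into the one remaining equation that mentions N gives: Y2 = h(h(tree(1, tree(1, 1)))).
Delete trivial equation e = e.
Decompose node/2: h(n) = h(n),  node(Y2, 1) = Y.
Delete trivial equation h(n) = h(n).
Bind Y := node(Y2, 1); no other remaining equation mentions Y.
Bind Y2 := h(h(tree(1, tree(1, 1)))). Substituting into the earlier bindings gives A := node(h(h(tree(1, tree(1, 1)))), 1), Y := node(h(h(tree(1, tree(1, 1)))), 1).
MGU = { R ↦ tree(1, 1), A ↦ node(h(h(tree(1, tree(1, 1)))), 1), N ↦ h(tree(1, tree(1, 1))), Y ↦ node(h(h(tree(1, tree(1, 1)))), 1), Y2 ↦ h(h(tree(1, tree(1, 1)))) }, so A ↦ node(h(h(tree(1, tree(1, 1)))), 1).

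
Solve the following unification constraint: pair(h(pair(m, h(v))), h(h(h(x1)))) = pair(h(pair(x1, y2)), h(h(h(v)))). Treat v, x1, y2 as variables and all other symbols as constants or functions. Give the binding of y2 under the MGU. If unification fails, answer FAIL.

h(m)

Decompose pair/2: h(pair(m, h(v))) = h(pair(x1, y2)),  h(h(h(x1))) = h(h(h(v))).
Decompose h/1: pair(m, h(v)) = pair(x1, y2).
Decompose pair/2: m = x1,  h(v) = y2.
Bind x1 := m; substituting into the one remaining equation that mentions x1 gives: h(h(h(m))) = h(h(h(v))).
Bind y2 := h(v); no other remaining equation mentions y2.
Decompose h/1: h(h(m)) = h(h(v)).
Decompose h/1: h(m) = h(v).
Decompose h/1: m = v.
Bind v := m. Substituting into the earlier binding gives y2 := h(m).
MGU = { x1 := m, y2 := h(m), v := m }, so y2 := h(m).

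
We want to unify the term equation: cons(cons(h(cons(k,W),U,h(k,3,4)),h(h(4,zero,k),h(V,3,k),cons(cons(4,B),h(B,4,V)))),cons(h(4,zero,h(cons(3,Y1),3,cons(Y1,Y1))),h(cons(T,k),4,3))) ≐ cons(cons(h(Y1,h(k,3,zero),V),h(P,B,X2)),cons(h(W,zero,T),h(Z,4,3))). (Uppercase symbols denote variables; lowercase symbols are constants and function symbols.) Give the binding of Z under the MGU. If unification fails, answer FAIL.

Decompose cons/2: cons(h(cons(k,W),U,h(k,3,4)),h(h(4,zero,k),h(V,3,k),cons(cons(4,B),h(B,4,V)))) ≐ cons(h(Y1,h(k,3,zero),V),h(P,B,X2)),  cons(h(4,zero,h(cons(3,Y1),3,cons(Y1,Y1))),h(cons(T,k),4,3)) ≐ cons(h(W,zero,T),h(Z,4,3)).
Decompose cons/2: h(cons(k,W),U,h(k,3,4)) ≐ h(Y1,h(k,3,zero),V),  h(h(4,zero,k),h(V,3,k),cons(cons(4,B),h(B,4,V))) ≐ h(P,B,X2).
Decompose h/3: cons(k,W) ≐ Y1,  U ≐ h(k,3,zero),  h(k,3,4) ≐ V.
Bind Y1 := cons(k,W); substituting into the one remaining equation that mentions Y1 gives: cons(h(4,zero,h(cons(3,cons(k,W)),3,cons(cons(k,W),cons(k,W)))),h(cons(T,k),4,3)) ≐ cons(h(W,zero,T),h(Z,4,3)).
Bind U := h(k,3,zero); no other remaining equation mentions U.
Bind V := h(k,3,4); substituting into the one remaining equation that mentions V gives: h(h(4,zero,k),h(h(k,3,4),3,k),cons(cons(4,B),h(B,4,h(k,3,4)))) ≐ h(P,B,X2).
Decompose h/3: h(4,zero,k) ≐ P,  h(h(k,3,4),3,k) ≐ B,  cons(cons(4,B),h(B,4,h(k,3,4))) ≐ X2.
Bind P := h(4,zero,k); no other remaining equation mentions P.
Bind B := h(h(k,3,4),3,k); substituting into the one remaining equation that mentions B gives: cons(cons(4,h(h(k,3,4),3,k)),h(h(h(k,3,4),3,k),4,h(k,3,4))) ≐ X2.
Bind X2 := cons(cons(4,h(h(k,3,4),3,k)),h(h(h(k,3,4),3,k),4,h(k,3,4))); no other remaining equation mentions X2.
Decompose cons/2: h(4,zero,h(cons(3,cons(k,W)),3,cons(cons(k,W),cons(k,W)))) ≐ h(W,zero,T),  h(cons(T,k),4,3) ≐ h(Z,4,3).
Decompose h/3: 4 ≐ W,  zero ≐ zero,  h(cons(3,cons(k,W)),3,cons(cons(k,W),cons(k,W))) ≐ T.
Bind W := 4; substituting into the one remaining equation that mentions W gives: h(cons(3,cons(k,4)),3,cons(cons(k,4),cons(k,4))) ≐ T. Substituting into the earlier binding gives Y1 := cons(k,4).
Delete trivial equation zero ≐ zero.
Bind T := h(cons(3,cons(k,4)),3,cons(cons(k,4),cons(k,4))); substituting into the remaining equation gives: h(cons(h(cons(3,cons(k,4)),3,cons(cons(k,4),cons(k,4))),k),4,3) ≐ h(Z,4,3).
Decompose h/3: cons(h(cons(3,cons(k,4)),3,cons(cons(k,4),cons(k,4))),k) ≐ Z,  4 ≐ 4,  3 ≐ 3.
Bind Z := cons(h(cons(3,cons(k,4)),3,cons(cons(k,4),cons(k,4))),k); no other remaining equation mentions Z.
Delete trivial equation 4 ≐ 4.
Delete trivial equation 3 ≐ 3.
MGU = { Y1 ↦ cons(k,4), U ↦ h(k,3,zero), V ↦ h(k,3,4), P ↦ h(4,zero,k), B ↦ h(h(k,3,4),3,k), X2 ↦ cons(cons(4,h(h(k,3,4),3,k)),h(h(h(k,3,4),3,k),4,h(k,3,4))), W ↦ 4, T ↦ h(cons(3,cons(k,4)),3,cons(cons(k,4),cons(k,4))), Z ↦ cons(h(cons(3,cons(k,4)),3,cons(cons(k,4),cons(k,4))),k) }, so Z ↦ cons(h(cons(3,cons(k,4)),3,cons(cons(k,4),cons(k,4))),k).

cons(h(cons(3,cons(k,4)),3,cons(cons(k,4),cons(k,4))),k)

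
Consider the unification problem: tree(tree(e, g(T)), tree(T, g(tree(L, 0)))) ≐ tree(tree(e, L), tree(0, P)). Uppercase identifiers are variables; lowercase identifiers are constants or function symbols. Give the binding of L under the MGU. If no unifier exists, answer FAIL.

Decompose tree/2: tree(e, g(T)) ≐ tree(e, L),  tree(T, g(tree(L, 0))) ≐ tree(0, P).
Decompose tree/2: e ≐ e,  g(T) ≐ L.
Delete trivial equation e ≐ e.
Bind L := g(T); substituting into the remaining equation gives: tree(T, g(tree(g(T), 0))) ≐ tree(0, P).
Decompose tree/2: T ≐ 0,  g(tree(g(T), 0)) ≐ P.
Bind T := 0; substituting into the remaining equation gives: g(tree(g(0), 0)) ≐ P. Substituting into the earlier binding gives L := g(0).
Bind P := g(tree(g(0), 0)).
MGU = { L ↦ g(0), T ↦ 0, P ↦ g(tree(g(0), 0)) }, so L ↦ g(0).

g(0)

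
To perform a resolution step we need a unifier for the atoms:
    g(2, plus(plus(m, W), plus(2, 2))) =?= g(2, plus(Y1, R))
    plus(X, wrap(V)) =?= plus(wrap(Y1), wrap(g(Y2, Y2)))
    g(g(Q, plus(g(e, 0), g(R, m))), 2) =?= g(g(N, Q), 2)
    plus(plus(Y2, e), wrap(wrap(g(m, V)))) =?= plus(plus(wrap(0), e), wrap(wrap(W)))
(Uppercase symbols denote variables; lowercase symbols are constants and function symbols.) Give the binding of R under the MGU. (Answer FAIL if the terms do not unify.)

plus(2, 2)

Decompose g/2: 2 =?= 2,  plus(plus(m, W), plus(2, 2)) =?= plus(Y1, R).
Delete trivial equation 2 =?= 2.
Decompose plus/2: plus(m, W) =?= Y1,  plus(2, 2) =?= R.
Bind Y1 := plus(m, W); substituting into the one remaining equation that mentions Y1 gives: plus(X, wrap(V)) =?= plus(wrap(plus(m, W)), wrap(g(Y2, Y2))).
Bind R := plus(2, 2); substituting into the one remaining equation that mentions R gives: g(g(Q, plus(g(e, 0), g(plus(2, 2), m))), 2) =?= g(g(N, Q), 2).
Decompose plus/2: X =?= wrap(plus(m, W)),  wrap(V) =?= wrap(g(Y2, Y2)).
Bind X := wrap(plus(m, W)); no other remaining equation mentions X.
Decompose wrap/1: V =?= g(Y2, Y2).
Bind V := g(Y2, Y2); substituting into the one remaining equation that mentions V gives: plus(plus(Y2, e), wrap(wrap(g(m, g(Y2, Y2))))) =?= plus(plus(wrap(0), e), wrap(wrap(W))).
Decompose g/2: g(Q, plus(g(e, 0), g(plus(2, 2), m))) =?= g(N, Q),  2 =?= 2.
Decompose g/2: Q =?= N,  plus(g(e, 0), g(plus(2, 2), m)) =?= Q.
Bind Q := N; substituting into the one remaining equation that mentions Q gives: plus(g(e, 0), g(plus(2, 2), m)) =?= N.
Bind N := plus(g(e, 0), g(plus(2, 2), m)); no other remaining equation mentions N. Substituting into the earlier binding gives Q := plus(g(e, 0), g(plus(2, 2), m)).
Delete trivial equation 2 =?= 2.
Decompose plus/2: plus(Y2, e) =?= plus(wrap(0), e),  wrap(wrap(g(m, g(Y2, Y2)))) =?= wrap(wrap(W)).
Decompose plus/2: Y2 =?= wrap(0),  e =?= e.
Bind Y2 := wrap(0); substituting into the one remaining equation that mentions Y2 gives: wrap(wrap(g(m, g(wrap(0), wrap(0))))) =?= wrap(wrap(W)). Substituting into the earlier binding gives V := g(wrap(0), wrap(0)).
Delete trivial equation e =?= e.
Decompose wrap/1: wrap(g(m, g(wrap(0), wrap(0)))) =?= wrap(W).
Decompose wrap/1: g(m, g(wrap(0), wrap(0))) =?= W.
Bind W := g(m, g(wrap(0), wrap(0))). Substituting into the earlier bindings gives Y1 := plus(m, g(m, g(wrap(0), wrap(0)))), X := wrap(plus(m, g(m, g(wrap(0), wrap(0))))).
MGU = { Y1 ↦ plus(m, g(m, g(wrap(0), wrap(0)))), R ↦ plus(2, 2), X ↦ wrap(plus(m, g(m, g(wrap(0), wrap(0))))), V ↦ g(wrap(0), wrap(0)), Q ↦ plus(g(e, 0), g(plus(2, 2), m)), N ↦ plus(g(e, 0), g(plus(2, 2), m)), Y2 ↦ wrap(0), W ↦ g(m, g(wrap(0), wrap(0))) }, so R ↦ plus(2, 2).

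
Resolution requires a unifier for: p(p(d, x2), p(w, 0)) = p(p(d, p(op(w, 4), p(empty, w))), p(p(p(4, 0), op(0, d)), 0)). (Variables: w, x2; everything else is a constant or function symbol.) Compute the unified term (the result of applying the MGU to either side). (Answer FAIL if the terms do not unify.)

Decompose p/2: p(d, x2) = p(d, p(op(w, 4), p(empty, w))),  p(w, 0) = p(p(p(4, 0), op(0, d)), 0).
Decompose p/2: d = d,  x2 = p(op(w, 4), p(empty, w)).
Delete trivial equation d = d.
Bind x2 := p(op(w, 4), p(empty, w)); no other remaining equation mentions x2.
Decompose p/2: w = p(p(4, 0), op(0, d)),  0 = 0.
Bind w := p(p(4, 0), op(0, d)); no other remaining equation mentions w. Substituting into the earlier binding gives x2 := p(op(p(p(4, 0), op(0, d)), 4), p(empty, p(p(4, 0), op(0, d)))).
Delete trivial equation 0 = 0.
Applying the MGU to either side gives p(p(d, p(op(p(p(4, 0), op(0, d)), 4), p(empty, p(p(4, 0), op(0, d))))), p(p(p(4, 0), op(0, d)), 0)).

p(p(d, p(op(p(p(4, 0), op(0, d)), 4), p(empty, p(p(4, 0), op(0, d))))), p(p(p(4, 0), op(0, d)), 0))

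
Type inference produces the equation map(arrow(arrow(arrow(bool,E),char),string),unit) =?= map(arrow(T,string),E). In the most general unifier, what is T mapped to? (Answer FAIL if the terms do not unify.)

Decompose map/2: arrow(arrow(arrow(bool,E),char),string) =?= arrow(T,string),  unit =?= E.
Decompose arrow/2: arrow(arrow(bool,E),char) =?= T,  string =?= string.
Bind T := arrow(arrow(bool,E),char); no other remaining equation mentions T.
Delete trivial equation string =?= string.
Bind E := unit. Substituting into the earlier binding gives T := arrow(arrow(bool,unit),char).
MGU = { T -> arrow(arrow(bool,unit),char), E -> unit }, so T -> arrow(arrow(bool,unit),char).

arrow(arrow(bool,unit),char)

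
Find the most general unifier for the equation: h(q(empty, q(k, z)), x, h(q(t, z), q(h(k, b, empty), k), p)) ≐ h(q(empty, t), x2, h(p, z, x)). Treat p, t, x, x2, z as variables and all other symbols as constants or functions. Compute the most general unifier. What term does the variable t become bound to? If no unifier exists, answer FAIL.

Decompose h/3: q(empty, q(k, z)) ≐ q(empty, t),  x ≐ x2,  h(q(t, z), q(h(k, b, empty), k), p) ≐ h(p, z, x).
Decompose q/2: empty ≐ empty,  q(k, z) ≐ t.
Delete trivial equation empty ≐ empty.
Bind t := q(k, z); substituting into the one remaining equation that mentions t gives: h(q(q(k, z), z), q(h(k, b, empty), k), p) ≐ h(p, z, x).
Bind x := x2; substituting into the remaining equation gives: h(q(q(k, z), z), q(h(k, b, empty), k), p) ≐ h(p, z, x2).
Decompose h/3: q(q(k, z), z) ≐ p,  q(h(k, b, empty), k) ≐ z,  p ≐ x2.
Bind p := q(q(k, z), z); substituting into the one remaining equation that mentions p gives: q(q(k, z), z) ≐ x2.
Bind z := q(h(k, b, empty), k); substituting into the remaining equation gives: q(q(k, q(h(k, b, empty), k)), q(h(k, b, empty), k)) ≐ x2. Substituting into the earlier bindings gives t := q(k, q(h(k, b, empty), k)), p := q(q(k, q(h(k, b, empty), k)), q(h(k, b, empty), k)).
Bind x2 := q(q(k, q(h(k, b, empty), k)), q(h(k, b, empty), k)). Substituting into the earlier binding gives x := q(q(k, q(h(k, b, empty), k)), q(h(k, b, empty), k)).
MGU = { t -> q(k, q(h(k, b, empty), k)), x -> q(q(k, q(h(k, b, empty), k)), q(h(k, b, empty), k)), p -> q(q(k, q(h(k, b, empty), k)), q(h(k, b, empty), k)), z -> q(h(k, b, empty), k), x2 -> q(q(k, q(h(k, b, empty), k)), q(h(k, b, empty), k)) }, so t -> q(k, q(h(k, b, empty), k)).

q(k, q(h(k, b, empty), k))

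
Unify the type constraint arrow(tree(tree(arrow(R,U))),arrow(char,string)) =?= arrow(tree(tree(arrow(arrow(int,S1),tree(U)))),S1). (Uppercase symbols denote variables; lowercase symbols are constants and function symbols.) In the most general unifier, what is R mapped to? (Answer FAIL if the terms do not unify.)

FAIL

Decompose arrow/2: tree(tree(arrow(R,U))) =?= tree(tree(arrow(arrow(int,S1),tree(U)))),  arrow(char,string) =?= S1.
Decompose tree/1: tree(arrow(R,U)) =?= tree(arrow(arrow(int,S1),tree(U))).
Decompose tree/1: arrow(R,U) =?= arrow(arrow(int,S1),tree(U)).
Decompose arrow/2: R =?= arrow(int,S1),  U =?= tree(U).
Bind R := arrow(int,S1); no other remaining equation mentions R.
Occurs check fails: U occurs in tree(U); the equation U =?= tree(U) has no finite solution.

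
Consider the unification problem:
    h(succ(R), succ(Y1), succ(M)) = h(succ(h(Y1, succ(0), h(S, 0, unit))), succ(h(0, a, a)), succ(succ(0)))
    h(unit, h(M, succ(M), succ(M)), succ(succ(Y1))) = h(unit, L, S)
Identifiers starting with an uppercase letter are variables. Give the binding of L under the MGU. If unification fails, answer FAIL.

h(succ(0), succ(succ(0)), succ(succ(0)))

Decompose h/3: succ(R) = succ(h(Y1, succ(0), h(S, 0, unit))),  succ(Y1) = succ(h(0, a, a)),  succ(M) = succ(succ(0)).
Decompose succ/1: R = h(Y1, succ(0), h(S, 0, unit)).
Bind R := h(Y1, succ(0), h(S, 0, unit)); no other remaining equation mentions R.
Decompose succ/1: Y1 = h(0, a, a).
Bind Y1 := h(0, a, a); substituting into the one remaining equation that mentions Y1 gives: h(unit, h(M, succ(M), succ(M)), succ(succ(h(0, a, a)))) = h(unit, L, S). Substituting into the earlier binding gives R := h(h(0, a, a), succ(0), h(S, 0, unit)).
Decompose succ/1: M = succ(0).
Bind M := succ(0); substituting into the remaining equation gives: h(unit, h(succ(0), succ(succ(0)), succ(succ(0))), succ(succ(h(0, a, a)))) = h(unit, L, S).
Decompose h/3: unit = unit,  h(succ(0), succ(succ(0)), succ(succ(0))) = L,  succ(succ(h(0, a, a))) = S.
Delete trivial equation unit = unit.
Bind L := h(succ(0), succ(succ(0)), succ(succ(0))); no other remaining equation mentions L.
Bind S := succ(succ(h(0, a, a))). Substituting into the earlier binding gives R := h(h(0, a, a), succ(0), h(succ(succ(h(0, a, a))), 0, unit)).
MGU = { R ↦ h(h(0, a, a), succ(0), h(succ(succ(h(0, a, a))), 0, unit)), Y1 ↦ h(0, a, a), M ↦ succ(0), L ↦ h(succ(0), succ(succ(0)), succ(succ(0))), S ↦ succ(succ(h(0, a, a))) }, so L ↦ h(succ(0), succ(succ(0)), succ(succ(0))).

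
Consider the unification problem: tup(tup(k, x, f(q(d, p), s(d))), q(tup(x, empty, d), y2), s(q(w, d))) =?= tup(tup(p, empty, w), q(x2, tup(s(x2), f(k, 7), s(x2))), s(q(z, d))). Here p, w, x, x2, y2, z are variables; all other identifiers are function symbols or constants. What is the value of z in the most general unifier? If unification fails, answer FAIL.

Decompose tup/3: tup(k, x, f(q(d, p), s(d))) =?= tup(p, empty, w),  q(tup(x, empty, d), y2) =?= q(x2, tup(s(x2), f(k, 7), s(x2))),  s(q(w, d)) =?= s(q(z, d)).
Decompose tup/3: k =?= p,  x =?= empty,  f(q(d, p), s(d)) =?= w.
Bind p := k; substituting into the one remaining equation that mentions p gives: f(q(d, k), s(d)) =?= w.
Bind x := empty; substituting into the one remaining equation that mentions x gives: q(tup(empty, empty, d), y2) =?= q(x2, tup(s(x2), f(k, 7), s(x2))).
Bind w := f(q(d, k), s(d)); substituting into the one remaining equation that mentions w gives: s(q(f(q(d, k), s(d)), d)) =?= s(q(z, d)).
Decompose q/2: tup(empty, empty, d) =?= x2,  y2 =?= tup(s(x2), f(k, 7), s(x2)).
Bind x2 := tup(empty, empty, d); substituting into the one remaining equation that mentions x2 gives: y2 =?= tup(s(tup(empty, empty, d)), f(k, 7), s(tup(empty, empty, d))).
Bind y2 := tup(s(tup(empty, empty, d)), f(k, 7), s(tup(empty, empty, d))); no other remaining equation mentions y2.
Decompose s/1: q(f(q(d, k), s(d)), d) =?= q(z, d).
Decompose q/2: f(q(d, k), s(d)) =?= z,  d =?= d.
Bind z := f(q(d, k), s(d)); no other remaining equation mentions z.
Delete trivial equation d =?= d.
MGU = { p -> k, x -> empty, w -> f(q(d, k), s(d)), x2 -> tup(empty, empty, d), y2 -> tup(s(tup(empty, empty, d)), f(k, 7), s(tup(empty, empty, d))), z -> f(q(d, k), s(d)) }, so z -> f(q(d, k), s(d)).

f(q(d, k), s(d))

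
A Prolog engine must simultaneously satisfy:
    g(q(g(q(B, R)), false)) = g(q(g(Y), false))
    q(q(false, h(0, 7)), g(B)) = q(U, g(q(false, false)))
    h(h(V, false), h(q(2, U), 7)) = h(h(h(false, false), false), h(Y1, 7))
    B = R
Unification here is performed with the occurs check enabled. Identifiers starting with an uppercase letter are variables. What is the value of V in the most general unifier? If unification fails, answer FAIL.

h(false, false)

Decompose g/1: q(g(q(B, R)), false) = q(g(Y), false).
Decompose q/2: g(q(B, R)) = g(Y),  false = false.
Decompose g/1: q(B, R) = Y.
Bind Y := q(B, R); no other remaining equation mentions Y.
Delete trivial equation false = false.
Decompose q/2: q(false, h(0, 7)) = U,  g(B) = g(q(false, false)).
Bind U := q(false, h(0, 7)); substituting into the one remaining equation that mentions U gives: h(h(V, false), h(q(2, q(false, h(0, 7))), 7)) = h(h(h(false, false), false), h(Y1, 7)).
Decompose g/1: B = q(false, false).
Bind B := q(false, false); substituting into the one remaining equation that mentions B gives: q(false, false) = R. Substituting into the earlier binding gives Y := q(q(false, false), R).
Decompose h/2: h(V, false) = h(h(false, false), false),  h(q(2, q(false, h(0, 7))), 7) = h(Y1, 7).
Decompose h/2: V = h(false, false),  false = false.
Bind V := h(false, false); no other remaining equation mentions V.
Delete trivial equation false = false.
Decompose h/2: q(2, q(false, h(0, 7))) = Y1,  7 = 7.
Bind Y1 := q(2, q(false, h(0, 7))); no other remaining equation mentions Y1.
Delete trivial equation 7 = 7.
Bind R := q(false, false). Substituting into the earlier binding gives Y := q(q(false, false), q(false, false)).
MGU = { Y = q(q(false, false), q(false, false)), U = q(false, h(0, 7)), B = q(false, false), V = h(false, false), Y1 = q(2, q(false, h(0, 7))), R = q(false, false) }, so V = h(false, false).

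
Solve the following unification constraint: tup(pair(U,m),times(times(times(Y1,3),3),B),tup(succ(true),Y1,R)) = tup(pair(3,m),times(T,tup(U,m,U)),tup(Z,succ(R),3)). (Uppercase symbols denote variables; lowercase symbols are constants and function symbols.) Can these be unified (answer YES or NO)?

YES

Decompose tup/3: pair(U,m) = pair(3,m),  times(times(times(Y1,3),3),B) = times(T,tup(U,m,U)),  tup(succ(true),Y1,R) = tup(Z,succ(R),3).
Decompose pair/2: U = 3,  m = m.
Bind U := 3; substituting into the one remaining equation that mentions U gives: times(times(times(Y1,3),3),B) = times(T,tup(3,m,3)).
Delete trivial equation m = m.
Decompose times/2: times(times(Y1,3),3) = T,  B = tup(3,m,3).
Bind T := times(times(Y1,3),3); no other remaining equation mentions T.
Bind B := tup(3,m,3); no other remaining equation mentions B.
Decompose tup/3: succ(true) = Z,  Y1 = succ(R),  R = 3.
Bind Z := succ(true); no other remaining equation mentions Z.
Bind Y1 := succ(R); no other remaining equation mentions Y1. Substituting into the earlier binding gives T := times(times(succ(R),3),3).
Bind R := 3. Substituting into the earlier bindings gives T := times(times(succ(3),3),3), Y1 := succ(3).
No equations remain and no clash or occurs-check failure arose, so a unifier exists.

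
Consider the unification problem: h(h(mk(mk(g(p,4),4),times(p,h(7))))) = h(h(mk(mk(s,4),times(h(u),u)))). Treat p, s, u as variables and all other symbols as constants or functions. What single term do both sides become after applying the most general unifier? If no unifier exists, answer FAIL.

Decompose h/1: h(mk(mk(g(p,4),4),times(p,h(7)))) = h(mk(mk(s,4),times(h(u),u))).
Decompose h/1: mk(mk(g(p,4),4),times(p,h(7))) = mk(mk(s,4),times(h(u),u)).
Decompose mk/2: mk(g(p,4),4) = mk(s,4),  times(p,h(7)) = times(h(u),u).
Decompose mk/2: g(p,4) = s,  4 = 4.
Bind s := g(p,4); no other remaining equation mentions s.
Delete trivial equation 4 = 4.
Decompose times/2: p = h(u),  h(7) = u.
Bind p := h(u); no other remaining equation mentions p. Substituting into the earlier binding gives s := g(h(u),4).
Bind u := h(7). Substituting into the earlier bindings gives s := g(h(h(7)),4), p := h(h(7)).
Applying the MGU to either side gives h(h(mk(mk(g(h(h(7)),4),4),times(h(h(7)),h(7))))).

h(h(mk(mk(g(h(h(7)),4),4),times(h(h(7)),h(7)))))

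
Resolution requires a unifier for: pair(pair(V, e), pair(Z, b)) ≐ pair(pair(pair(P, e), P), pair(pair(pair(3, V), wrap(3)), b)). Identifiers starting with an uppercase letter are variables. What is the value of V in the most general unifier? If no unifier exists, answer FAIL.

Decompose pair/2: pair(V, e) ≐ pair(pair(P, e), P),  pair(Z, b) ≐ pair(pair(pair(3, V), wrap(3)), b).
Decompose pair/2: V ≐ pair(P, e),  e ≐ P.
Bind V := pair(P, e); substituting into the one remaining equation that mentions V gives: pair(Z, b) ≐ pair(pair(pair(3, pair(P, e)), wrap(3)), b).
Bind P := e; substituting into the remaining equation gives: pair(Z, b) ≐ pair(pair(pair(3, pair(e, e)), wrap(3)), b). Substituting into the earlier binding gives V := pair(e, e).
Decompose pair/2: Z ≐ pair(pair(3, pair(e, e)), wrap(3)),  b ≐ b.
Bind Z := pair(pair(3, pair(e, e)), wrap(3)); no other remaining equation mentions Z.
Delete trivial equation b ≐ b.
MGU = { V -> pair(e, e), P -> e, Z -> pair(pair(3, pair(e, e)), wrap(3)) }, so V -> pair(e, e).

pair(e, e)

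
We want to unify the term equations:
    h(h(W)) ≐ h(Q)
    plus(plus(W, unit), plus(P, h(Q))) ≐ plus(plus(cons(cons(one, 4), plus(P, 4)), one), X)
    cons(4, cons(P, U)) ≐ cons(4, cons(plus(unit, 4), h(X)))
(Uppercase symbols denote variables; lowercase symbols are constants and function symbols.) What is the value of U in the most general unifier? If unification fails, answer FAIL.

Decompose h/1: h(W) ≐ Q.
Bind Q := h(W); substituting into the one remaining equation that mentions Q gives: plus(plus(W, unit), plus(P, h(h(W)))) ≐ plus(plus(cons(cons(one, 4), plus(P, 4)), one), X).
Decompose plus/2: plus(W, unit) ≐ plus(cons(cons(one, 4), plus(P, 4)), one),  plus(P, h(h(W))) ≐ X.
Decompose plus/2: W ≐ cons(cons(one, 4), plus(P, 4)),  unit ≐ one.
Bind W := cons(cons(one, 4), plus(P, 4)); substituting into the one remaining equation that mentions W gives: plus(P, h(h(cons(cons(one, 4), plus(P, 4))))) ≐ X. Substituting into the earlier binding gives Q := h(cons(cons(one, 4), plus(P, 4))).
Clash: constants unit and one differ; no unifier exists.

FAIL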